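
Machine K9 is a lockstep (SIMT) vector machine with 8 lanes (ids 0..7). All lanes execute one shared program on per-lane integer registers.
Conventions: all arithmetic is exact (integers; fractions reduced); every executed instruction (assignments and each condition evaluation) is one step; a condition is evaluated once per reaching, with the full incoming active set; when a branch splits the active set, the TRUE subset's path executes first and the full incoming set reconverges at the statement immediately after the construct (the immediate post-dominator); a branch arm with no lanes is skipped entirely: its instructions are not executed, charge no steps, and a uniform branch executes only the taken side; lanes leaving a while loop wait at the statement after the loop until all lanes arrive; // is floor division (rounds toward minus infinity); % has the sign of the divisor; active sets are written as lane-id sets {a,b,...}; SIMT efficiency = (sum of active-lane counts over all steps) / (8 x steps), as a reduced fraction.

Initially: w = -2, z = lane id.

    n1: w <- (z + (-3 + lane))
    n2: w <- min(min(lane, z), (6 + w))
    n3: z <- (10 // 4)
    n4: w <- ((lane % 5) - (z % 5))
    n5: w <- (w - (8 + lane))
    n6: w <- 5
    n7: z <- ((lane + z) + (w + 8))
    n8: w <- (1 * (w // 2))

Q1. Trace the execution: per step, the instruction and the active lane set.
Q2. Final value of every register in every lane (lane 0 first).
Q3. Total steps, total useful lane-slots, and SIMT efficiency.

step 0: w <- (z + (-3 + lane))       {0,1,2,3,4,5,6,7}
step 1: w <- min(min(lane, z), (6 + w)) {0,1,2,3,4,5,6,7}
step 2: z <- (10 // 4)               {0,1,2,3,4,5,6,7}
step 3: w <- ((lane % 5) - (z % 5))  {0,1,2,3,4,5,6,7}
step 4: w <- (w - (8 + lane))        {0,1,2,3,4,5,6,7}
step 5: w <- 5                       {0,1,2,3,4,5,6,7}
step 6: z <- ((lane + z) + (w + 8))  {0,1,2,3,4,5,6,7}
step 7: w <- (1 * (w // 2))          {0,1,2,3,4,5,6,7}

Answer: 8 steps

w: 2,2,2,2,2,2,2,2
z: 15,16,17,18,19,20,21,22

steps = 8; useful = 64; efficiency = 64/64 = 1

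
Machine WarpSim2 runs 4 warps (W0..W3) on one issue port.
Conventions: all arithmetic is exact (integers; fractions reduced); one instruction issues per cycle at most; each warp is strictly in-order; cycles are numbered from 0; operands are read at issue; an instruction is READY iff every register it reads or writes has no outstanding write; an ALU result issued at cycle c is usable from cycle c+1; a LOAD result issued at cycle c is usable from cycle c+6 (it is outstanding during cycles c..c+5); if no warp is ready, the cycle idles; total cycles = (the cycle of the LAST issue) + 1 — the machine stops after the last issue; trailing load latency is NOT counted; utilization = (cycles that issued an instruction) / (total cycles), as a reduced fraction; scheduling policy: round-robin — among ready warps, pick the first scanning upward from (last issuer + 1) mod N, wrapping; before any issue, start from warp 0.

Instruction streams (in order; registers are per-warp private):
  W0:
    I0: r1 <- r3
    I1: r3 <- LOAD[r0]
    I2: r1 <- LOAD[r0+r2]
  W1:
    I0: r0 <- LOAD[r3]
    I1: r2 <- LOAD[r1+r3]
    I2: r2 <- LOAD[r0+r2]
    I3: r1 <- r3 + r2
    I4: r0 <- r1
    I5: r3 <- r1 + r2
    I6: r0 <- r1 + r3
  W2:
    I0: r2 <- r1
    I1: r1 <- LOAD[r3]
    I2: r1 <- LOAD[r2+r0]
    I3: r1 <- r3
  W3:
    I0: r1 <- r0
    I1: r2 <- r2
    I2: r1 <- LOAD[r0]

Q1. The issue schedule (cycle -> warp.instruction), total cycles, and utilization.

cycle 0: W0.I0
cycle 1: W1.I0
cycle 2: W2.I0
cycle 3: W3.I0
cycle 4: W0.I1
cycle 5: W1.I1
cycle 6: W2.I1
cycle 7: W3.I1
cycle 8: W0.I2
cycle 9: W3.I2
cycle 10: idle
cycle 11: W1.I2
cycle 12: W2.I2
cycle 13: idle
cycle 14: idle
cycle 15: idle
cycle 16: idle
cycle 17: W1.I3
cycle 18: W2.I3
cycle 19: W1.I4
cycle 20: W1.I5
cycle 21: W1.I6

Answer: 22 cycles, utilization 17/22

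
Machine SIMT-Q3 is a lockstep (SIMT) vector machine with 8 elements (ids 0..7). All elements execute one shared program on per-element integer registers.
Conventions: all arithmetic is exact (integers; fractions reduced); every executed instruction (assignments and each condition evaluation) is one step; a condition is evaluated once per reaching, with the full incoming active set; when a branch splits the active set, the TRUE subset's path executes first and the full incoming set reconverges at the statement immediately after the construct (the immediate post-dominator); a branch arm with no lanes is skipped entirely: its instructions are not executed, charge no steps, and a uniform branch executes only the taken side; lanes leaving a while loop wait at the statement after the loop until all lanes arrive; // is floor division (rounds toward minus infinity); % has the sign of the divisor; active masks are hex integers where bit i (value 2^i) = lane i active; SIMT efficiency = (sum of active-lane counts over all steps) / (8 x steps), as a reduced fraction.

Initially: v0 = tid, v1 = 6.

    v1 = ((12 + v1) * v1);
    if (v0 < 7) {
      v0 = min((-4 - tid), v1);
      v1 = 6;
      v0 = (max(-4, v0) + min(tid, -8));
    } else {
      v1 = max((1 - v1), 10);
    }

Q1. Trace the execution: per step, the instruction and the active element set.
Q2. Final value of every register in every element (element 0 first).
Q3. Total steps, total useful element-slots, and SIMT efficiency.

step 0: v1 <- ((12 + v1) * v1)       0xff
step 1: eval (v0 < 7)                0xff
step 2: v0 <- min((-4 - tid), v1)    0x7f
step 3: v1 <- 6                      0x7f
step 4: v0 <- (max(-4, v0) + min(tid, -8)) 0x7f
step 5: v1 <- max((1 - v1), 10)      0x80

Answer: 6 steps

v0: -12,-12,-12,-12,-12,-12,-12,7
v1: 6,6,6,6,6,6,6,10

steps = 6; useful = 38; efficiency = 38/48 = 19/24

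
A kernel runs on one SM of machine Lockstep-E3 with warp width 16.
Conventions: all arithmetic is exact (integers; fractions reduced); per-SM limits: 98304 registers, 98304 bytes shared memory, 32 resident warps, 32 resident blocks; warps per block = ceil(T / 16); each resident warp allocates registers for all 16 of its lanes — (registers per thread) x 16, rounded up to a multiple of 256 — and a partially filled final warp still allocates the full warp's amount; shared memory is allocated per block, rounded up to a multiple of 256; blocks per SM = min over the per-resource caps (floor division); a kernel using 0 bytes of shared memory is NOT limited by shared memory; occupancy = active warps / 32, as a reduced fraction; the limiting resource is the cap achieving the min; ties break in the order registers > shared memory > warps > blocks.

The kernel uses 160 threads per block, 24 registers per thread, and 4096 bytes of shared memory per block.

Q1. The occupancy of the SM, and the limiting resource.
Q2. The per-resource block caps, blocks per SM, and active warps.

Answer: occupancy 15/16, limited by warps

registers: 19 blocks
shared memory: 24 blocks
warps: 3 blocks
blocks: 32 blocks

Answer: 3 blocks, 30 active warps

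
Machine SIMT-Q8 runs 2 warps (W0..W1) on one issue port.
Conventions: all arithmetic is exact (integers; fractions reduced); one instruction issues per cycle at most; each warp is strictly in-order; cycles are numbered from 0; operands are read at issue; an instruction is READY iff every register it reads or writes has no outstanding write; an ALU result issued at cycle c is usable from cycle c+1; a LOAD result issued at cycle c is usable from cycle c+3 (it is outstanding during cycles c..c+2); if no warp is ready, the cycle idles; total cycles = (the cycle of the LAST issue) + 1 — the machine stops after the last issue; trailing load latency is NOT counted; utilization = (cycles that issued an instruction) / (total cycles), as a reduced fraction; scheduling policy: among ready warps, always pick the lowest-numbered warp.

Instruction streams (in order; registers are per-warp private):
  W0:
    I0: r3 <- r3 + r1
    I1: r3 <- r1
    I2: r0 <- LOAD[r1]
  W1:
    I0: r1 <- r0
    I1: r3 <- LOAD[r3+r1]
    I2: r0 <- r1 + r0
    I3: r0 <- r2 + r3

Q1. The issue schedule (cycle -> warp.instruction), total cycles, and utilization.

cycle 0: W0.I0
cycle 1: W0.I1
cycle 2: W0.I2
cycle 3: W1.I0
cycle 4: W1.I1
cycle 5: W1.I2
cycle 6: idle
cycle 7: W1.I3

Answer: 8 cycles, utilization 7/8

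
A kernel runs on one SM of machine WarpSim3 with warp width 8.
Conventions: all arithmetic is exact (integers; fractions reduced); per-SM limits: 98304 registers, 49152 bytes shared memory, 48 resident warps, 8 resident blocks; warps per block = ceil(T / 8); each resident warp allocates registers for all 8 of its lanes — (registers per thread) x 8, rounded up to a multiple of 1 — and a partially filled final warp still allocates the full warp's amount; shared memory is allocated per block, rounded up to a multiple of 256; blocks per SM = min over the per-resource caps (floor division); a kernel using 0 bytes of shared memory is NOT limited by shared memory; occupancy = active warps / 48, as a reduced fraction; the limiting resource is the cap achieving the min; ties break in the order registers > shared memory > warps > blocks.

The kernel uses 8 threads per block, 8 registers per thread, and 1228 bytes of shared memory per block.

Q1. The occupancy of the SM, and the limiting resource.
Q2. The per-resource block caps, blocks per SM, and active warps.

Answer: occupancy 1/6, limited by blocks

registers: 1536 blocks
shared memory: 38 blocks
warps: 48 blocks
blocks: 8 blocks

Answer: 8 blocks, 8 active warps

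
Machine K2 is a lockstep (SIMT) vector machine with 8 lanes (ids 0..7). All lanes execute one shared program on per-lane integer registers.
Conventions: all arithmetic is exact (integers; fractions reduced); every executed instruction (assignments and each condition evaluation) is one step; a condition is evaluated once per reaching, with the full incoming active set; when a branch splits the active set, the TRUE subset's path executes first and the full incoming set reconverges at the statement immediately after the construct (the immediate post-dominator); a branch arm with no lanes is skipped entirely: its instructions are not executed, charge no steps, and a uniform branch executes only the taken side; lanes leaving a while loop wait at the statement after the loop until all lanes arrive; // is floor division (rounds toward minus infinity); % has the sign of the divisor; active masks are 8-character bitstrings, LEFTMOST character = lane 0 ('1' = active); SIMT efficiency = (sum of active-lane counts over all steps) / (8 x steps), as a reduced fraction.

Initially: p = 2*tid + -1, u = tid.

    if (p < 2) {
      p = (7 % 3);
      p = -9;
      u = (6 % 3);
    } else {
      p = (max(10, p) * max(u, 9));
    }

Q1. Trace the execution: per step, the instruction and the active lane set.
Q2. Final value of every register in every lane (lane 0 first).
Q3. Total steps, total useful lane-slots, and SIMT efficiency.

step 0: eval (p < 2)                 11111111
step 1: p <- (7 % 3)                 11000000
step 2: p <- -9                      11000000
step 3: u <- (6 % 3)                 11000000
step 4: p <- (max(10, p) * max(u, 9)) 00111111

Answer: 5 steps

p: -9,-9,90,90,90,90,99,117
u: 0,0,2,3,4,5,6,7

steps = 5; useful = 20; efficiency = 20/40 = 1/2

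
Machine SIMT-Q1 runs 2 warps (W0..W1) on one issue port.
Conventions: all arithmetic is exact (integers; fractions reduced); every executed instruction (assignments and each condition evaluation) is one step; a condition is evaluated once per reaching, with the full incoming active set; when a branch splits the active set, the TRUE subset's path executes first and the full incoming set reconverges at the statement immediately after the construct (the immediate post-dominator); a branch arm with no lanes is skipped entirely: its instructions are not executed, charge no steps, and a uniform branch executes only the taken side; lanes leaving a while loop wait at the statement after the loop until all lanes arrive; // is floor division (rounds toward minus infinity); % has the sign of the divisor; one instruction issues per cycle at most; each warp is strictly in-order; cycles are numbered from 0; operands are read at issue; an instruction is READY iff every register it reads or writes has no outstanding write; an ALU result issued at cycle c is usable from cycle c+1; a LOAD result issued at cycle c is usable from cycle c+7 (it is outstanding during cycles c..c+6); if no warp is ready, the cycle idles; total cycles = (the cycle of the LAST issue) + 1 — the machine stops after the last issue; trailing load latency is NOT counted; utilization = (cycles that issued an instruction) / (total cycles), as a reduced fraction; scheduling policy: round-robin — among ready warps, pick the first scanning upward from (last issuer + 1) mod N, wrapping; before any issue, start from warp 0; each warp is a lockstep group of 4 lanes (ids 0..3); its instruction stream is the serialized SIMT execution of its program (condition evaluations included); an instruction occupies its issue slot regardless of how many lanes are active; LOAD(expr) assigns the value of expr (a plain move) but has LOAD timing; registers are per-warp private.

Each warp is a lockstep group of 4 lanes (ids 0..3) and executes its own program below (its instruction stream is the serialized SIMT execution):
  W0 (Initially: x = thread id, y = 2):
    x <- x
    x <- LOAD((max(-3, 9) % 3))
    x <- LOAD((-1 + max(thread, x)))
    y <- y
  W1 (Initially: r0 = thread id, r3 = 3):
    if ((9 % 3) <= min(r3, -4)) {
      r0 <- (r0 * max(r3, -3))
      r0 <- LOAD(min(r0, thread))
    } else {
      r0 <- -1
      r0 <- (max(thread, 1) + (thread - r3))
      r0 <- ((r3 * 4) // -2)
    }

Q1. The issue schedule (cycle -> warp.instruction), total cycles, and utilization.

cycle 0: W0.I0
cycle 1: W1.I0
cycle 2: W0.I1
cycle 3: W1.I1
cycle 4: W1.I2
cycle 5: W1.I3
cycle 6: idle
cycle 7: idle
cycle 8: idle
cycle 9: W0.I2
cycle 10: W0.I3

Answer: 11 cycles, utilization 8/11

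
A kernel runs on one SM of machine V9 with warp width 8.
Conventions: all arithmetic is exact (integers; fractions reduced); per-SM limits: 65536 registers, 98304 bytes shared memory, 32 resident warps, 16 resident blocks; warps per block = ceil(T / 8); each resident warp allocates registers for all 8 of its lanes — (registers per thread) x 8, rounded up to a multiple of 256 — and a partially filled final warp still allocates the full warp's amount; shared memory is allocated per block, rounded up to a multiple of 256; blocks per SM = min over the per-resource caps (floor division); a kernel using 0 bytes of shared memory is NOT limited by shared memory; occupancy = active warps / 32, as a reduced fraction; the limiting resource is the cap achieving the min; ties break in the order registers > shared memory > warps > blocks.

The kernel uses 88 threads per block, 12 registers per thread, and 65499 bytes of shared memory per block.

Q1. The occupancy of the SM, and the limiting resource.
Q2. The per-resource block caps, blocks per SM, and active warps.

Answer: occupancy 11/32, limited by shared memory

registers: 23 blocks
shared memory: 1 block
warps: 2 blocks
blocks: 16 blocks

Answer: 1 block, 11 active warps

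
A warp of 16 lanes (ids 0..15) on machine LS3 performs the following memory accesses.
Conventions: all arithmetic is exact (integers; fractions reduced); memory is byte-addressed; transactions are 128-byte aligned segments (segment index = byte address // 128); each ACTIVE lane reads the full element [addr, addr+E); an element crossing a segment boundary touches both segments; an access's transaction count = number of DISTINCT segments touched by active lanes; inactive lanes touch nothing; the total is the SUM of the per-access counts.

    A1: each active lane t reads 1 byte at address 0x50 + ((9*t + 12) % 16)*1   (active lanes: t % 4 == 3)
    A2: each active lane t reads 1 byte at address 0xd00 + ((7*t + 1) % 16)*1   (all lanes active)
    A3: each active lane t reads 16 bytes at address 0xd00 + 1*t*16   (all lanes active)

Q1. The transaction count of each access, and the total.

A1: 1 transaction
A2: 1 transaction
A3: 2 transactions

Answer: 1,1,2; total 4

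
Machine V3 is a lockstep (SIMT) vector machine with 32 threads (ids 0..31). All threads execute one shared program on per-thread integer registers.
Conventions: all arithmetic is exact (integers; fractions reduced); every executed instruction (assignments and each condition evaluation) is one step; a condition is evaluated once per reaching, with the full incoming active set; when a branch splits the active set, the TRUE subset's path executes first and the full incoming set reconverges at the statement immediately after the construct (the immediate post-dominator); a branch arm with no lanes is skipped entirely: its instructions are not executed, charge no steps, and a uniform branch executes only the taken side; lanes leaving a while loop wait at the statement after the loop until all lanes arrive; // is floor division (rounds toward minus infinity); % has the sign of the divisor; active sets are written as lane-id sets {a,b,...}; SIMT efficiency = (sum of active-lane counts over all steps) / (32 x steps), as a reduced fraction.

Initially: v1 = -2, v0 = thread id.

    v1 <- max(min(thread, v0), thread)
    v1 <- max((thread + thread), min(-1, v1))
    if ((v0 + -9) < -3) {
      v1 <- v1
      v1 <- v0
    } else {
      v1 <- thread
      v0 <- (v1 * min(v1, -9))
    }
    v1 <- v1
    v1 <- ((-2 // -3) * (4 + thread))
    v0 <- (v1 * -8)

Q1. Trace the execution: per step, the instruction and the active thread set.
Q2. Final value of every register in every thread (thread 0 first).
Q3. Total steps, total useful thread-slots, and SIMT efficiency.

step 0: v1 <- max(min(thread, v0), thread) {0,1,2,3,4,5,6,7,8,9,10,11,12,13,14,15,16,17,18,19,20,21,22,23,24,25,26,27,28,29,30,31}
step 1: v1 <- max((thread + thread), min(-1, v1)) {0,1,2,3,4,5,6,7,8,9,10,11,12,13,14,15,16,17,18,19,20,21,22,23,24,25,26,27,28,29,30,31}
step 2: eval ((v0 + -9) < -3)        {0,1,2,3,4,5,6,7,8,9,10,11,12,13,14,15,16,17,18,19,20,21,22,23,24,25,26,27,28,29,30,31}
step 3: v1 <- v1                     {0,1,2,3,4,5}
step 4: v1 <- v0                     {0,1,2,3,4,5}
step 5: v1 <- thread                 {6,7,8,9,10,11,12,13,14,15,16,17,18,19,20,21,22,23,24,25,26,27,28,29,30,31}
step 6: v0 <- (v1 * min(v1, -9))     {6,7,8,9,10,11,12,13,14,15,16,17,18,19,20,21,22,23,24,25,26,27,28,29,30,31}
step 7: v1 <- v1                     {0,1,2,3,4,5,6,7,8,9,10,11,12,13,14,15,16,17,18,19,20,21,22,23,24,25,26,27,28,29,30,31}
step 8: v1 <- ((-2 // -3) * (4 + thread)) {0,1,2,3,4,5,6,7,8,9,10,11,12,13,14,15,16,17,18,19,20,21,22,23,24,25,26,27,28,29,30,31}
step 9: v0 <- (v1 * -8)              {0,1,2,3,4,5,6,7,8,9,10,11,12,13,14,15,16,17,18,19,20,21,22,23,24,25,26,27,28,29,30,31}

Answer: 10 steps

v1: 0,0,0,0,0,0,0,0,0,0,0,0,0,0,0,0,0,0,0,0,0,0,0,0,0,0,0,0,0,0,0,0
v0: 0,0,0,0,0,0,0,0,0,0,0,0,0,0,0,0,0,0,0,0,0,0,0,0,0,0,0,0,0,0,0,0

steps = 10; useful = 256; efficiency = 256/320 = 4/5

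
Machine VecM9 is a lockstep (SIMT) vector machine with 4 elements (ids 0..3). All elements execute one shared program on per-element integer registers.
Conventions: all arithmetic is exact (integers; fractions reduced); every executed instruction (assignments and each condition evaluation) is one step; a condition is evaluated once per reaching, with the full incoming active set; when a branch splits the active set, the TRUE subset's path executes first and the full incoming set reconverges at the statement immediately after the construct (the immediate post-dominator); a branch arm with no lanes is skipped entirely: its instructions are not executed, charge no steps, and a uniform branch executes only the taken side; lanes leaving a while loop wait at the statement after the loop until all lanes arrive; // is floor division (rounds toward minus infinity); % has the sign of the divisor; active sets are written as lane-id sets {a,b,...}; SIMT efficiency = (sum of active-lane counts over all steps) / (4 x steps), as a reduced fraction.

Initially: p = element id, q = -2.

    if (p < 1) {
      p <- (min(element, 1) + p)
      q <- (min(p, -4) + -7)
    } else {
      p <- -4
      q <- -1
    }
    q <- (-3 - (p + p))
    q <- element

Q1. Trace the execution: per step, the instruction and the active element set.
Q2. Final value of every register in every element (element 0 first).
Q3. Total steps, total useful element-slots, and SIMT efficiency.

step 0: eval (p < 1)                 {0,1,2,3}
step 1: p <- (min(element, 1) + p)   {0}
step 2: q <- (min(p, -4) + -7)       {0}
step 3: p <- -4                      {1,2,3}
step 4: q <- -1                      {1,2,3}
step 5: q <- (-3 - (p + p))          {0,1,2,3}
step 6: q <- element                 {0,1,2,3}

Answer: 7 steps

p: 0,-4,-4,-4
q: 0,1,2,3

steps = 7; useful = 20; efficiency = 20/28 = 5/7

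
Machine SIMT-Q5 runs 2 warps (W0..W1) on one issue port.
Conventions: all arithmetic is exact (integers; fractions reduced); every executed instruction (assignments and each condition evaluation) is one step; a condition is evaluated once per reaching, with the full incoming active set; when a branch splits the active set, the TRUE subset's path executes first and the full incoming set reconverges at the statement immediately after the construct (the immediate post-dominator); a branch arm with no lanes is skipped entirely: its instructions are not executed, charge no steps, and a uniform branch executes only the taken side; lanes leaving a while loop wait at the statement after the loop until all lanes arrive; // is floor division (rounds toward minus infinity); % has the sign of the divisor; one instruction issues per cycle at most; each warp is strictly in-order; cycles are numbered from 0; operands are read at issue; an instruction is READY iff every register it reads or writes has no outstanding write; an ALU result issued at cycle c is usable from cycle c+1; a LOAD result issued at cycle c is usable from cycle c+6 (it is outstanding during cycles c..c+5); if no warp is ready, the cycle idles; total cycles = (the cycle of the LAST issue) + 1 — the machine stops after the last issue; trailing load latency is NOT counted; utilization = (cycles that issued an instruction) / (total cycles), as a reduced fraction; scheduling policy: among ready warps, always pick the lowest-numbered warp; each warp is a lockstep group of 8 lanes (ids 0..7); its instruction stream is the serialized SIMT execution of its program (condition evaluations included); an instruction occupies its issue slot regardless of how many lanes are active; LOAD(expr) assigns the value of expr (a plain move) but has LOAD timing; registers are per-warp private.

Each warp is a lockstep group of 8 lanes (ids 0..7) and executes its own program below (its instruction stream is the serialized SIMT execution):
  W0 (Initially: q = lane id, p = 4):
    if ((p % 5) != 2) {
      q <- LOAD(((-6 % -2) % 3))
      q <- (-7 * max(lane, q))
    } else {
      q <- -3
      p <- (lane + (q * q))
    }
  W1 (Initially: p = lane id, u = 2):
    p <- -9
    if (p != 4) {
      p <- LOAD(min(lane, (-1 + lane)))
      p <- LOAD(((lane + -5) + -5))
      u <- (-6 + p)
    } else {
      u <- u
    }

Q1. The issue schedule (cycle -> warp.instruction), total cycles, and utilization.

cycle 0: W0.I0
cycle 1: W0.I1
cycle 2: W1.I0
cycle 3: W1.I1
cycle 4: W1.I2
cycle 5: idle
cycle 6: idle
cycle 7: W0.I2
cycle 8: idle
cycle 9: idle
cycle 10: W1.I3
cycle 11: idle
cycle 12: idle
cycle 13: idle
cycle 14: idle
cycle 15: idle
cycle 16: W1.I4

Answer: 17 cycles, utilization 8/17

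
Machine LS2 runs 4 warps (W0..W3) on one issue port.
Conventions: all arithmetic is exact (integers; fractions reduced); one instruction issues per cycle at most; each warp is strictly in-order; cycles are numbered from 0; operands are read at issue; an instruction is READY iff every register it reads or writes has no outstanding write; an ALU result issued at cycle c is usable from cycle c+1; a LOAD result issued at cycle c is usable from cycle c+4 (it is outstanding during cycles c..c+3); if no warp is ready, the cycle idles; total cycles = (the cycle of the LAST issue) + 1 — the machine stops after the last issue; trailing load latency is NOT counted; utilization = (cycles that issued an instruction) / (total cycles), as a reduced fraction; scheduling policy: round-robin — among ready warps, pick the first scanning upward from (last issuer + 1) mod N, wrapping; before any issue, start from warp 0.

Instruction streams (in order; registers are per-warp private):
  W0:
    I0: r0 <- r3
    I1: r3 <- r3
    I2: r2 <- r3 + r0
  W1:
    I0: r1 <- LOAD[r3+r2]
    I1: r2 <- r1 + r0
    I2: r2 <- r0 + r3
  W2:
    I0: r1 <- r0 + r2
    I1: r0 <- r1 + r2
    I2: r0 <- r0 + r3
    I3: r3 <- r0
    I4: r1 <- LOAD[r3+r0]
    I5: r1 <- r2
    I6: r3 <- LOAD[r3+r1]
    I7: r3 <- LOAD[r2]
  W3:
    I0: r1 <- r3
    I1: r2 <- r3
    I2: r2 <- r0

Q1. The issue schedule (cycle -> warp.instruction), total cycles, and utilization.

cycle 0: W0.I0
cycle 1: W1.I0
cycle 2: W2.I0
cycle 3: W3.I0
cycle 4: W0.I1
cycle 5: W1.I1
cycle 6: W2.I1
cycle 7: W3.I1
cycle 8: W0.I2
cycle 9: W1.I2
cycle 10: W2.I2
cycle 11: W3.I2
cycle 12: W2.I3
cycle 13: W2.I4
cycle 14: idle
cycle 15: idle
cycle 16: idle
cycle 17: W2.I5
cycle 18: W2.I6
cycle 19: idle
cycle 20: idle
cycle 21: idle
cycle 22: W2.I7

Answer: 23 cycles, utilization 17/23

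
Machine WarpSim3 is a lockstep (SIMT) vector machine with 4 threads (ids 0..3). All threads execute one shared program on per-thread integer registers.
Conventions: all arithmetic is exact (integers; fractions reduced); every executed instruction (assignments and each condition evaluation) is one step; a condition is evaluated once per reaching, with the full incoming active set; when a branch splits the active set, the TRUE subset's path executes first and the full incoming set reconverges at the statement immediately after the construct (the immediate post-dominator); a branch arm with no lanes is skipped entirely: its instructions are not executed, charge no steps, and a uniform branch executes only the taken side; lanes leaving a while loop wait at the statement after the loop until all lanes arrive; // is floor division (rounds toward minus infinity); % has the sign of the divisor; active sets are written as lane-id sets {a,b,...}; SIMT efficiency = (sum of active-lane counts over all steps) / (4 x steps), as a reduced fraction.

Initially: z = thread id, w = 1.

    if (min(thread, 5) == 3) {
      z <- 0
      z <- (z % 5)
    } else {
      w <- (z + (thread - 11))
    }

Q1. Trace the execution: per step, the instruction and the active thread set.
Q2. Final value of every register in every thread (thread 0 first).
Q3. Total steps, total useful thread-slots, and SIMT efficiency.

step 0: eval (min(thread, 5) == 3)   {0,1,2,3}
step 1: z <- 0                       {3}
step 2: z <- (z % 5)                 {3}
step 3: w <- (z + (thread - 11))     {0,1,2}

Answer: 4 steps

z: 0,1,2,0
w: -11,-9,-7,1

steps = 4; useful = 9; efficiency = 9/16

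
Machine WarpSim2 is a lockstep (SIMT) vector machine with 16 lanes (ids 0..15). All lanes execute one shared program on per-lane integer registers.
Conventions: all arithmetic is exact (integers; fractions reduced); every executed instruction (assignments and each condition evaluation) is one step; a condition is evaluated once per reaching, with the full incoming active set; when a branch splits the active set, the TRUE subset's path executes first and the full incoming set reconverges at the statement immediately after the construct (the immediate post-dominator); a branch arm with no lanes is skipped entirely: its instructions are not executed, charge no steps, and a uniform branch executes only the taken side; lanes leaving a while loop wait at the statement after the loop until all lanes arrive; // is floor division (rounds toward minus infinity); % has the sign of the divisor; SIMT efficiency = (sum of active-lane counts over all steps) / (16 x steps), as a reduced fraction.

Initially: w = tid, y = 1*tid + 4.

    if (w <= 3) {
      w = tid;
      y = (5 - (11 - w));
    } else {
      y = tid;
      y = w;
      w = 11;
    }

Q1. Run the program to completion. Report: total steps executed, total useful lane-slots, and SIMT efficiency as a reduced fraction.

Answer: 6 steps, 60 useful, 5/8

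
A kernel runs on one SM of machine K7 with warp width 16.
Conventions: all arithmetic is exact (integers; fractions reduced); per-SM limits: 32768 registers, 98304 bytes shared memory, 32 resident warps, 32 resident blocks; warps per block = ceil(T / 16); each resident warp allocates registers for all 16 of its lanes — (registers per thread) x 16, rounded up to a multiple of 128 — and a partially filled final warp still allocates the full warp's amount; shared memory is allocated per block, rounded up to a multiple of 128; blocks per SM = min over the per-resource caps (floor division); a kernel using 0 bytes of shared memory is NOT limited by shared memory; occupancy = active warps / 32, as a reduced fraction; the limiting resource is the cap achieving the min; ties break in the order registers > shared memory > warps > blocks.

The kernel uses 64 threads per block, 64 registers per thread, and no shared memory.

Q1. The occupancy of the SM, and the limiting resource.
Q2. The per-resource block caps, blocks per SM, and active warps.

Answer: occupancy 1, limited by registers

registers: 8 blocks
shared memory: no limit (kernel uses none)
warps: 8 blocks
blocks: 32 blocks

Answer: 8 blocks, 32 active warps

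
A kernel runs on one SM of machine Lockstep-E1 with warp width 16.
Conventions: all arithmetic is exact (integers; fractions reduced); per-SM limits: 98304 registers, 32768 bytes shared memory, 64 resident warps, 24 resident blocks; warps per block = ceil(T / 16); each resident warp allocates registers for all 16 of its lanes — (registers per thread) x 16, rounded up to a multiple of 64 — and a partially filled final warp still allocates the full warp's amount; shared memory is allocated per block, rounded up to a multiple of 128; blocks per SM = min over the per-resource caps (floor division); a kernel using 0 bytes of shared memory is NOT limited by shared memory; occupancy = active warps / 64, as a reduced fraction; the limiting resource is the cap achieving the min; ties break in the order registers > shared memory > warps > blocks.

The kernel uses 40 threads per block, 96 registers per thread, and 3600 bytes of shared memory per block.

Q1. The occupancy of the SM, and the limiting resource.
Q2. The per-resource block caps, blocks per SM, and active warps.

Answer: occupancy 3/8, limited by shared memory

registers: 21 blocks
shared memory: 8 blocks
warps: 21 blocks
blocks: 24 blocks

Answer: 8 blocks, 24 active warps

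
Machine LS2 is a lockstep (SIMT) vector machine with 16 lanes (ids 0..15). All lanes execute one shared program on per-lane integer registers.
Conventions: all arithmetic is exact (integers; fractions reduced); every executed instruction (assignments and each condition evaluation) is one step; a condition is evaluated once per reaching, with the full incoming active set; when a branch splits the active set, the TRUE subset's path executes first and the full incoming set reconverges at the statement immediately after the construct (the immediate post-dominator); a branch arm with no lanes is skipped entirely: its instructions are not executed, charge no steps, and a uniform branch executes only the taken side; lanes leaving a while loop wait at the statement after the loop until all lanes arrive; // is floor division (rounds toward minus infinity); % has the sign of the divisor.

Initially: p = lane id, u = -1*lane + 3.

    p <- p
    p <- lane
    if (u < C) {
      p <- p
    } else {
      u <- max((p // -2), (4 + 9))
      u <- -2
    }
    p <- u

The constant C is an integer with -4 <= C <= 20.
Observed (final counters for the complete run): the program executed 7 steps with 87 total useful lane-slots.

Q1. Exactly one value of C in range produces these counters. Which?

Answer: C = -3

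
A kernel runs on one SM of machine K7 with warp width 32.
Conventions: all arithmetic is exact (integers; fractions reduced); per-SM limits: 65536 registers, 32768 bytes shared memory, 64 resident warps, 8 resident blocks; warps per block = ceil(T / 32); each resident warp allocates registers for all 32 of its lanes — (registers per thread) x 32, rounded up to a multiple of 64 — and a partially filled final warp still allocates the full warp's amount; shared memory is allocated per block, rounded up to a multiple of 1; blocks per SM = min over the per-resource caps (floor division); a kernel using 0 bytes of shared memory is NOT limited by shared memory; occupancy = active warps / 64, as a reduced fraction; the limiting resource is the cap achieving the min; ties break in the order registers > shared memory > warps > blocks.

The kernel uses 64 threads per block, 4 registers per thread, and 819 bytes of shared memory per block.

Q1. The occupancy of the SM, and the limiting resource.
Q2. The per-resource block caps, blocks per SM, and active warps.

Answer: occupancy 1/4, limited by blocks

registers: 256 blocks
shared memory: 40 blocks
warps: 32 blocks
blocks: 8 blocks

Answer: 8 blocks, 16 active warps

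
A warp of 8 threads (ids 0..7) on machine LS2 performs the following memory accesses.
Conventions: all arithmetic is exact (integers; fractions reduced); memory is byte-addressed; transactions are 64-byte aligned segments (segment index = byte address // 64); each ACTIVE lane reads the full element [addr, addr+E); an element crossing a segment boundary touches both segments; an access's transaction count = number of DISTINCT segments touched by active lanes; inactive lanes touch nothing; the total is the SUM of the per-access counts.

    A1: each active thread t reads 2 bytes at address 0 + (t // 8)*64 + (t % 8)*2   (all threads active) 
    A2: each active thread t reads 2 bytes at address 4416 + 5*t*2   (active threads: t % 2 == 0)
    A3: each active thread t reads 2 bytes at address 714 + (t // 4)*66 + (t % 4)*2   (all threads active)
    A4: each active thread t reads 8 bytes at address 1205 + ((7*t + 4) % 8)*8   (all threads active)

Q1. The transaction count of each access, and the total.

A1: 1 transaction
A2: 1 transaction
A3: 2 transactions
A4: 2 transactions

Answer: 1,1,2,2; total 6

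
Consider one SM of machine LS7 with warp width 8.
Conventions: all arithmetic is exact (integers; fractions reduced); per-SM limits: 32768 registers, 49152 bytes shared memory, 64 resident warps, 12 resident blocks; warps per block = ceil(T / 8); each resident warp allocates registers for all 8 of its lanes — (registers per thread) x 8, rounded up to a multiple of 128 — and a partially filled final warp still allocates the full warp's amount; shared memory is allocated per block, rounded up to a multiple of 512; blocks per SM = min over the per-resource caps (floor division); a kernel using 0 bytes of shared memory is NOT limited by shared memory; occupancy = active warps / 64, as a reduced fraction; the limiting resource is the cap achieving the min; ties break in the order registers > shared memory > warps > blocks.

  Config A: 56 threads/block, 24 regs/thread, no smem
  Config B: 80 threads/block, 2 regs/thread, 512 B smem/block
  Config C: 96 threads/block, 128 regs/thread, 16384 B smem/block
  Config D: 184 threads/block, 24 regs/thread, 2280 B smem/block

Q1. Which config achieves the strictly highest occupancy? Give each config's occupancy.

occupancies: A 63/64, B 15/16, C 3/8, D 23/32

Answer: A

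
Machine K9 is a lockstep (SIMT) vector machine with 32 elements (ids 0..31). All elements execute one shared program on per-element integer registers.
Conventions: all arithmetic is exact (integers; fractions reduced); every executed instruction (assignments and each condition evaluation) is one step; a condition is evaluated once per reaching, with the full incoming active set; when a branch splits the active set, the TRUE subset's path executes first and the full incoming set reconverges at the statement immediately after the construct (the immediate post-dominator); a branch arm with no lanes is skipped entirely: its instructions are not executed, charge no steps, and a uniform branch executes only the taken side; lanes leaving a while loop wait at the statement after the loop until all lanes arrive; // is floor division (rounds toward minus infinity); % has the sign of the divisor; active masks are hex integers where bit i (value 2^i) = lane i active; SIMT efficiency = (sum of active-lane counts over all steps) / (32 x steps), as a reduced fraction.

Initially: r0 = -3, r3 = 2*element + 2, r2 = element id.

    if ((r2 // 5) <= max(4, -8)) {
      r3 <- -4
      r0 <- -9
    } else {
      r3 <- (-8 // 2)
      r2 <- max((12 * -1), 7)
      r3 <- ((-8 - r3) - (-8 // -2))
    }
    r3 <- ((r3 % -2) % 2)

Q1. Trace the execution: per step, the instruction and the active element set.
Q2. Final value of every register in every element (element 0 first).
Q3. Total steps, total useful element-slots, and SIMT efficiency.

step 0: eval ((r2 // 5) <= max(4, -8)) 0xffffffff
step 1: r3 <- -4                     0x01ffffff
step 2: r0 <- -9                     0x01ffffff
step 3: r3 <- (-8 // 2)              0xfe000000
step 4: r2 <- max((12 * -1), 7)      0xfe000000
step 5: r3 <- ((-8 - r3) - (-8 // -2)) 0xfe000000
step 6: r3 <- ((r3 % -2) % 2)        0xffffffff

Answer: 7 steps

r0: -9,-9,-9,-9,-9,-9,-9,-9,-9,-9,-9,-9,-9,-9,-9,-9,-9,-9,-9,-9,-9,-9,-9,-9,-9,-3,-3,-3,-3,-3,-3,-3
r3: 0,0,0,0,0,0,0,0,0,0,0,0,0,0,0,0,0,0,0,0,0,0,0,0,0,0,0,0,0,0,0,0
r2: 0,1,2,3,4,5,6,7,8,9,10,11,12,13,14,15,16,17,18,19,20,21,22,23,24,7,7,7,7,7,7,7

steps = 7; useful = 135; efficiency = 135/224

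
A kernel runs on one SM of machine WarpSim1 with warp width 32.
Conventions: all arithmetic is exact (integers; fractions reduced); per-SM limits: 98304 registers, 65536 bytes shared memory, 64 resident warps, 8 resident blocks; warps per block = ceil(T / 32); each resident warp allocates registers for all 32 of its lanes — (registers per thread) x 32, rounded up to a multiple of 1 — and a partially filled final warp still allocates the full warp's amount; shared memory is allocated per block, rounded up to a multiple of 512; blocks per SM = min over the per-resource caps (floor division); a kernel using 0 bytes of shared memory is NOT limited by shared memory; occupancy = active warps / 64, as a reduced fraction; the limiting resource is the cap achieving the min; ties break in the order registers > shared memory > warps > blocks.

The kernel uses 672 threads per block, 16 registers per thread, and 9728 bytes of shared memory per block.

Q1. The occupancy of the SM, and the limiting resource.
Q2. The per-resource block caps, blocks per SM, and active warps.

Answer: occupancy 63/64, limited by warps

registers: 9 blocks
shared memory: 6 blocks
warps: 3 blocks
blocks: 8 blocks

Answer: 3 blocks, 63 active warps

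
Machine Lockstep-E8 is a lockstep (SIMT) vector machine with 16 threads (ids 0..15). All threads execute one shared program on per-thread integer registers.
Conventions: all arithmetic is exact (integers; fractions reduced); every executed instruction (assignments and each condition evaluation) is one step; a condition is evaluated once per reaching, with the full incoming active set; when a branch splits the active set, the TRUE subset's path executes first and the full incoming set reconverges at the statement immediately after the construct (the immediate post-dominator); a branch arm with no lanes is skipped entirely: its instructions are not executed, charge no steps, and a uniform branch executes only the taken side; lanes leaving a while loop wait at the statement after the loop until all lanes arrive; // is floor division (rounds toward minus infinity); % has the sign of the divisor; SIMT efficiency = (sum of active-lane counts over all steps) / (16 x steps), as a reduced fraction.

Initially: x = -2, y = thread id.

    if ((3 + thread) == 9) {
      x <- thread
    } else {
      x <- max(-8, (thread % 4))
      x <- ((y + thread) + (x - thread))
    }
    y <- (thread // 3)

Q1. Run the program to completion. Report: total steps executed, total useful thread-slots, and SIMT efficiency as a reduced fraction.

Answer: 5 steps, 63 useful, 63/80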